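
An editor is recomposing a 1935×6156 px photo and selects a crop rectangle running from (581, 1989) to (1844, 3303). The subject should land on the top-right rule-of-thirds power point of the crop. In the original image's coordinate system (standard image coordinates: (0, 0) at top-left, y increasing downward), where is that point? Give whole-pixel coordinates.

Crop width = 1844 − 581 = 1263 px; one third is 421.00 px.
Crop height = 3303 − 1989 = 1314 px; one third is 438.00 px.
The top-right point is two-thirds across and one-third down within the crop:
x = 581 + 2 × 421.00 ≈ 1423; y = 1989 + 1 × 438.00 ≈ 2427.

x = 1423 px, y = 2427 px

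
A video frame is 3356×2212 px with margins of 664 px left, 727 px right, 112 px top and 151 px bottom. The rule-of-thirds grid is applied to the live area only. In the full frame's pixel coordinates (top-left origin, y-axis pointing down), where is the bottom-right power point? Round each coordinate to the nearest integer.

(1974, 1411)

Content width = 3356 − 664 − 727 = 1965 px; content height = 2212 − 112 − 151 = 1949 px.
Bottom-right is two-thirds across and two-thirds down within the live area.
x = 664 + 2 × 1965/3 = 664 + 1310.00 ≈ 1974
y = 112 + 2 × 1949/3 = 112 + 1299.33 ≈ 1411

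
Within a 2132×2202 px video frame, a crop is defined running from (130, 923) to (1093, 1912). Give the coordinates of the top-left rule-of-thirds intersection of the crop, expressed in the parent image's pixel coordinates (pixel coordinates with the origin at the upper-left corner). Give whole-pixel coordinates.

(451, 1253)

Crop width = 1093 − 130 = 963 px; one third is 321.00 px.
Crop height = 1912 − 923 = 989 px; one third is 329.67 px.
The top-left point is one-third across and one-third down within the crop:
x = 130 + 1 × 321.00 ≈ 451; y = 923 + 1 × 329.67 ≈ 1253.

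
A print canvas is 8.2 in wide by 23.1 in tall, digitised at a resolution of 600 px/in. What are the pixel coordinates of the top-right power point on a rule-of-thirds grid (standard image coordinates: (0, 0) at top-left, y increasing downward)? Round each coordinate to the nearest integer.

(3280, 4620)

In pixels the canvas is 8.2 × 600 = 4920 wide and 23.1 × 600 = 13860 tall.
The top-right point is two-thirds across and one-third down:
x = 2 × 4920/3 ≈ 3280; y = 1 × 13860/3 ≈ 4620.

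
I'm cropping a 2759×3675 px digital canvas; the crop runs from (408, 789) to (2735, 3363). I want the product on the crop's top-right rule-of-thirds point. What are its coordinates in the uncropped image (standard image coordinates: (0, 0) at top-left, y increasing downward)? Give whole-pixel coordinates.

x = 1959 px, y = 1647 px

Crop width = 2735 − 408 = 2327 px; one third is 775.67 px.
Crop height = 3363 − 789 = 2574 px; one third is 858.00 px.
The top-right point is two-thirds across and one-third down within the crop:
x = 408 + 2 × 775.67 ≈ 1959; y = 789 + 1 × 858.00 ≈ 1647.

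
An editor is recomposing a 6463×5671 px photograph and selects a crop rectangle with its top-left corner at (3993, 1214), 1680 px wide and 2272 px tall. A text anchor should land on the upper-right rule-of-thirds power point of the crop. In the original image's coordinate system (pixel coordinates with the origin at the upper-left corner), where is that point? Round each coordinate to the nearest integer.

(5113, 1971)

One third of the crop width 1680 is 560.00 px.
One third of the crop height 2272 is 757.33 px.
The upper-right point is two-thirds across and one-third down within the crop:
x = 3993 + 2 × 560.00 ≈ 5113; y = 1214 + 1 × 757.33 ≈ 1971.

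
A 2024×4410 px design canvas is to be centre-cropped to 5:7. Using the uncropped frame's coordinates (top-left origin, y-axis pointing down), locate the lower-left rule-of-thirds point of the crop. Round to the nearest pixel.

2024/4410 < 5/7, so the 5:7 crop keeps the full width 2024 and trims height to 2024 × 7/5 = 2833.60 px.
Top offset = (4410 − 2833.60)/2 = 788.20 px; left offset = 0.
Lower-left is one-third across and two-thirds down within the crop:
x = 0.00 + 1 × 2024.00/3 ≈ 675; y = 788.20 + 2 × 2833.60/3 ≈ 2677.

x = 675 px, y = 2677 px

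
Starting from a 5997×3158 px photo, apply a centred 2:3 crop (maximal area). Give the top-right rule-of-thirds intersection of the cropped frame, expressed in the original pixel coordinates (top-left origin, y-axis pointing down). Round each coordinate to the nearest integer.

(3349, 1053)

5997/3158 > 2/3, so the 2:3 crop keeps the full height 3158 and trims width to 3158 × 2/3 = 2105.33 px.
Left offset = (5997 − 2105.33)/2 = 1945.83 px; top offset = 0.
Top-right is two-thirds across and one-third down within the crop:
x = 1945.83 + 2 × 2105.33/3 ≈ 3349; y = 0.00 + 1 × 3158.00/3 ≈ 1053.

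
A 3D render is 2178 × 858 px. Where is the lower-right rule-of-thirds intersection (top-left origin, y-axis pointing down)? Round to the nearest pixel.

The lower-right point sits two-thirds of the way across and two-thirds of the way down.
x = 2 × 2178/3 ≈ 1452; y = 2 × 858/3 ≈ 572.

x = 1452 px, y = 572 px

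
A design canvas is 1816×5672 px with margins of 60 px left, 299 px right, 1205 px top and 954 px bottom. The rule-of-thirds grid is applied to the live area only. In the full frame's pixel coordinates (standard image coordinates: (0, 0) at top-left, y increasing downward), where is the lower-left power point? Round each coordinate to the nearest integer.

(546, 3547)

Content width = 1816 − 60 − 299 = 1457 px; content height = 5672 − 1205 − 954 = 3513 px.
Lower-left is one-third across and two-thirds down within the live area.
x = 60 + 1 × 1457/3 = 60 + 485.67 ≈ 546
y = 1205 + 2 × 3513/3 = 1205 + 2342.00 ≈ 3547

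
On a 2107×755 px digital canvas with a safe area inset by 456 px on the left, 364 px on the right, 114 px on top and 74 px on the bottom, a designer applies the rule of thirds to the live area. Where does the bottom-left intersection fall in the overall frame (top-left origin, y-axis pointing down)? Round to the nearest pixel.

x = 885 px, y = 492 px

Content width = 2107 − 456 − 364 = 1287 px; content height = 755 − 114 − 74 = 567 px.
Bottom-left is one-third across and two-thirds down within the live area.
x = 456 + 1 × 1287/3 = 456 + 429.00 ≈ 885
y = 114 + 2 × 567/3 = 114 + 378.00 ≈ 492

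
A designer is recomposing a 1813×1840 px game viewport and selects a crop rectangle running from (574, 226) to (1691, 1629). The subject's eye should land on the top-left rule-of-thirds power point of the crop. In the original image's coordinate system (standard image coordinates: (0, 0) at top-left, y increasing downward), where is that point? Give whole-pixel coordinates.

x = 946 px, y = 694 px

Crop width = 1691 − 574 = 1117 px; one third is 372.33 px.
Crop height = 1629 − 226 = 1403 px; one third is 467.67 px.
The top-left point is one-third across and one-third down within the crop:
x = 574 + 1 × 372.33 ≈ 946; y = 226 + 1 × 467.67 ≈ 694.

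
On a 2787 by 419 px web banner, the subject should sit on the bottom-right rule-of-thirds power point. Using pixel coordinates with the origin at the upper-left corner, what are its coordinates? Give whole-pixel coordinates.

(1858, 279)

The bottom-right point sits two-thirds of the way across and two-thirds of the way down.
x = 2 × 2787/3 ≈ 1858; y = 2 × 419/3 ≈ 279.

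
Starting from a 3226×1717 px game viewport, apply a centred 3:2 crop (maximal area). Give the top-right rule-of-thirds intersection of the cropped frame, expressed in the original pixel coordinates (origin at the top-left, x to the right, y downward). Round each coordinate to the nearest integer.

(2042, 572)

3226/1717 > 3/2, so the 3:2 crop keeps the full height 1717 and trims width to 1717 × 3/2 = 2575.50 px.
Left offset = (3226 − 2575.50)/2 = 325.25 px; top offset = 0.
Top-right is two-thirds across and one-third down within the crop:
x = 325.25 + 2 × 2575.50/3 ≈ 2042; y = 0.00 + 1 × 1717.00/3 ≈ 572.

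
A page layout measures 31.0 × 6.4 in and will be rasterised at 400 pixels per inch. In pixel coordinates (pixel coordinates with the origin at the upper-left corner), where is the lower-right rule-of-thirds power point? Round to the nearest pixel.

x = 8267 px, y = 1707 px

In pixels the canvas is 31.0 × 400 = 12400 wide and 6.4 × 400 = 2560 tall.
The lower-right point is two-thirds across and two-thirds down:
x = 2 × 12400/3 ≈ 8267; y = 2 × 2560/3 ≈ 1707.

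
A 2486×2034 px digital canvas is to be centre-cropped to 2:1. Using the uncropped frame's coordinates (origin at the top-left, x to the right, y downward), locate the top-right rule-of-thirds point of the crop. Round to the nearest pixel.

2486/2034 < 2/1, so the 2:1 crop keeps the full width 2486 and trims height to 2486 × 1/2 = 1243.00 px.
Top offset = (2034 − 1243.00)/2 = 395.50 px; left offset = 0.
Top-right is two-thirds across and one-third down within the crop:
x = 0.00 + 2 × 2486.00/3 ≈ 1657; y = 395.50 + 1 × 1243.00/3 ≈ 810.

(1657, 810)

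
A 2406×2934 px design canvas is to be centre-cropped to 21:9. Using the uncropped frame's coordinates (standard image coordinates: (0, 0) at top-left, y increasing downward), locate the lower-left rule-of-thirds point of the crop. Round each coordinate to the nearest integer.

2406/2934 < 21/9, so the 21:9 crop keeps the full width 2406 and trims height to 2406 × 9/21 = 1031.14 px.
Top offset = (2934 − 1031.14)/2 = 951.43 px; left offset = 0.
Lower-left is one-third across and two-thirds down within the crop:
x = 0.00 + 1 × 2406.00/3 ≈ 802; y = 951.43 + 2 × 1031.14/3 ≈ 1639.

x = 802 px, y = 1639 px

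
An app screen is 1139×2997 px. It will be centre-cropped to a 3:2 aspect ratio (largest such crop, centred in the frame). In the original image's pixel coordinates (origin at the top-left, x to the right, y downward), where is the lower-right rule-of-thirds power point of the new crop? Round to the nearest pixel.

x = 759 px, y = 1625 px

1139/2997 < 3/2, so the 3:2 crop keeps the full width 1139 and trims height to 1139 × 2/3 = 759.33 px.
Top offset = (2997 − 759.33)/2 = 1118.83 px; left offset = 0.
Lower-right is two-thirds across and two-thirds down within the crop:
x = 0.00 + 2 × 1139.00/3 ≈ 759; y = 1118.83 + 2 × 759.33/3 ≈ 1625.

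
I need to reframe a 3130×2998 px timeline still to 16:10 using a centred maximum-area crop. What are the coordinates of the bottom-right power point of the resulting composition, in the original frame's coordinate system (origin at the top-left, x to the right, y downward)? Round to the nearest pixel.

(2087, 1825)

3130/2998 < 16/10, so the 16:10 crop keeps the full width 3130 and trims height to 3130 × 10/16 = 1956.25 px.
Top offset = (2998 − 1956.25)/2 = 520.88 px; left offset = 0.
Bottom-right is two-thirds across and two-thirds down within the crop:
x = 0.00 + 2 × 3130.00/3 ≈ 2087; y = 520.88 + 2 × 1956.25/3 ≈ 1825.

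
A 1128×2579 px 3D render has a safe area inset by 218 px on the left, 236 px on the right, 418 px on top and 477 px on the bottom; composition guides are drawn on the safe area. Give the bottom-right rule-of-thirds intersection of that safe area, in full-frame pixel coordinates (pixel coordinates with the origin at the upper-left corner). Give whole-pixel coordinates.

x = 667 px, y = 1541 px

Content width = 1128 − 218 − 236 = 674 px; content height = 2579 − 418 − 477 = 1684 px.
Bottom-right is two-thirds across and two-thirds down within the safe area.
x = 218 + 2 × 674/3 = 218 + 449.33 ≈ 667
y = 418 + 2 × 1684/3 = 418 + 1122.67 ≈ 1541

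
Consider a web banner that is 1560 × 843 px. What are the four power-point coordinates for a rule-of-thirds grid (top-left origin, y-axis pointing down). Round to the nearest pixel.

One third of 1560 is 520; one third of 843 is 281.
Vertical third lines at x = 520 and x = 1040; horizontal third lines at y = 281 and y = 562.

(520, 281), (1040, 281), (520, 562), (1040, 562)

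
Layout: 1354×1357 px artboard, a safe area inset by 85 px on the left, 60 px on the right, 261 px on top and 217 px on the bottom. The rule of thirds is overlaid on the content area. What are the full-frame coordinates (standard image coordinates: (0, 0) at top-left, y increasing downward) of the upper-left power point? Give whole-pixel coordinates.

Content width = 1354 − 85 − 60 = 1209 px; content height = 1357 − 261 − 217 = 879 px.
Upper-left is one-third across and one-third down within the content area.
x = 85 + 1 × 1209/3 = 85 + 403.00 ≈ 488
y = 261 + 1 × 879/3 = 261 + 293.00 ≈ 554

x = 488 px, y = 554 px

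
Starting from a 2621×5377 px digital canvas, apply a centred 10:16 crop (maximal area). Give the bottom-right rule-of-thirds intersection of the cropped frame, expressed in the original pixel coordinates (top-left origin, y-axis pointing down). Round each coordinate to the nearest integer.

(1747, 3387)

2621/5377 < 10/16, so the 10:16 crop keeps the full width 2621 and trims height to 2621 × 16/10 = 4193.60 px.
Top offset = (5377 − 4193.60)/2 = 591.70 px; left offset = 0.
Bottom-right is two-thirds across and two-thirds down within the crop:
x = 0.00 + 2 × 2621.00/3 ≈ 1747; y = 591.70 + 2 × 4193.60/3 ≈ 3387.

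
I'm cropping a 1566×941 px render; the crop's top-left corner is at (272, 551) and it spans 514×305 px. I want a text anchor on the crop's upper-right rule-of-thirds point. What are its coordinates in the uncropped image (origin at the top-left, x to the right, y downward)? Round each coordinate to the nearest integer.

One third of the crop width 514 is 171.33 px.
One third of the crop height 305 is 101.67 px.
The upper-right point is two-thirds across and one-third down within the crop:
x = 272 + 2 × 171.33 ≈ 615; y = 551 + 1 × 101.67 ≈ 653.

x = 615 px, y = 653 px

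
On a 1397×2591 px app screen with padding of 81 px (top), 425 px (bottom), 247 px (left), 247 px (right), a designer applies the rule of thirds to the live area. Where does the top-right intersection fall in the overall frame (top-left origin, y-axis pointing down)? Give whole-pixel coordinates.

Content width = 1397 − 247 − 247 = 903 px; content height = 2591 − 81 − 425 = 2085 px.
Top-right is two-thirds across and one-third down within the live area.
x = 247 + 2 × 903/3 = 247 + 602.00 ≈ 849
y = 81 + 1 × 2085/3 = 81 + 695.00 ≈ 776

x = 849 px, y = 776 px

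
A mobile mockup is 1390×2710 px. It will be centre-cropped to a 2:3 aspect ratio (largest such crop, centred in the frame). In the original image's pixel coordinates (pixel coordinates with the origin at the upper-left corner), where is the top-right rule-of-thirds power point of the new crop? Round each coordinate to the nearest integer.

1390/2710 < 2/3, so the 2:3 crop keeps the full width 1390 and trims height to 1390 × 3/2 = 2085.00 px.
Top offset = (2710 − 2085.00)/2 = 312.50 px; left offset = 0.
Top-right is two-thirds across and one-third down within the crop:
x = 0.00 + 2 × 1390.00/3 ≈ 927; y = 312.50 + 1 × 2085.00/3 ≈ 1008.

(927, 1008)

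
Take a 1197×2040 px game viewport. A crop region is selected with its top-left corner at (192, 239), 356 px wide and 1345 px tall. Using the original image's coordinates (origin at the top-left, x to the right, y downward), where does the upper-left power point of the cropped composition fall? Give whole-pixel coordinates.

One third of the crop width 356 is 118.67 px.
One third of the crop height 1345 is 448.33 px.
The upper-left point is one-third across and one-third down within the crop:
x = 192 + 1 × 118.67 ≈ 311; y = 239 + 1 × 448.33 ≈ 687.

(311, 687)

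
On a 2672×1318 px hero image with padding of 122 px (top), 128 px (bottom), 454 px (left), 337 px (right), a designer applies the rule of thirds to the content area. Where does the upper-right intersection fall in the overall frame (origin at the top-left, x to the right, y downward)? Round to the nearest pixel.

Content width = 2672 − 454 − 337 = 1881 px; content height = 1318 − 122 − 128 = 1068 px.
Upper-right is two-thirds across and one-third down within the content area.
x = 454 + 2 × 1881/3 = 454 + 1254.00 ≈ 1708
y = 122 + 1 × 1068/3 = 122 + 356.00 ≈ 478

(1708, 478)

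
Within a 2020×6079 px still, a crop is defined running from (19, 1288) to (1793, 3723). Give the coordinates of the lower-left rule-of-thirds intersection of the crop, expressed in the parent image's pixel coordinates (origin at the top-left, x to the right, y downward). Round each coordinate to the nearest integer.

x = 610 px, y = 2911 px

Crop width = 1793 − 19 = 1774 px; one third is 591.33 px.
Crop height = 3723 − 1288 = 2435 px; one third is 811.67 px.
The lower-left point is one-third across and two-thirds down within the crop:
x = 19 + 1 × 591.33 ≈ 610; y = 1288 + 2 × 811.67 ≈ 2911.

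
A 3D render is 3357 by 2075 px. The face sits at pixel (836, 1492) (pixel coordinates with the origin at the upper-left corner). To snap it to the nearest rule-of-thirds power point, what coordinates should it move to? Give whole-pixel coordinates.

x = 1119 px, y = 1383 px

Third lines: x ∈ {1119, 2238}, y ∈ {692, 1383}.
836 is closer to x = 1119; 1492 is closer to y = 1383.
So the nearest intersection is the lower-left power point.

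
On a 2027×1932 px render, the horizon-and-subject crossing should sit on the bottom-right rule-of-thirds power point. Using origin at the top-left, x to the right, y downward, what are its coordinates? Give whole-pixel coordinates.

The bottom-right point sits two-thirds of the way across and two-thirds of the way down.
x = 2 × 2027/3 ≈ 1351; y = 2 × 1932/3 ≈ 1288.

(1351, 1288)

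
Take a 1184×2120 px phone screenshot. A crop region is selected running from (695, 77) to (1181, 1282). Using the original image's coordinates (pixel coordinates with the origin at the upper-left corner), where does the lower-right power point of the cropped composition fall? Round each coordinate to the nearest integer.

(1019, 880)

Crop width = 1181 − 695 = 486 px; one third is 162.00 px.
Crop height = 1282 − 77 = 1205 px; one third is 401.67 px.
The lower-right point is two-thirds across and two-thirds down within the crop:
x = 695 + 2 × 162.00 ≈ 1019; y = 77 + 2 × 401.67 ≈ 880.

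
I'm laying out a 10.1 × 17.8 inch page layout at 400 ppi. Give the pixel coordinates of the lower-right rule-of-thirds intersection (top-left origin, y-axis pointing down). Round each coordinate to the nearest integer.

(2693, 4747)

In pixels the canvas is 10.1 × 400 = 4040 wide and 17.8 × 400 = 7120 tall.
The lower-right point is two-thirds across and two-thirds down:
x = 2 × 4040/3 ≈ 2693; y = 2 × 7120/3 ≈ 4747.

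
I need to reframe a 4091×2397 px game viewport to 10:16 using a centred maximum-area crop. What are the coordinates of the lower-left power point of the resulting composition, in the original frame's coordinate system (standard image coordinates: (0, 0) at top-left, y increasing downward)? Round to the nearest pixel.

4091/2397 > 10/16, so the 10:16 crop keeps the full height 2397 and trims width to 2397 × 10/16 = 1498.12 px.
Left offset = (4091 − 1498.12)/2 = 1296.44 px; top offset = 0.
Lower-left is one-third across and two-thirds down within the crop:
x = 1296.44 + 1 × 1498.12/3 ≈ 1796; y = 0.00 + 2 × 2397.00/3 ≈ 1598.

x = 1796 px, y = 1598 px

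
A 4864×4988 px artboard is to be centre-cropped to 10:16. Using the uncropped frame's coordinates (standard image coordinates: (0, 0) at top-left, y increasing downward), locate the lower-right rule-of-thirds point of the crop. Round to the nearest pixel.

4864/4988 > 10/16, so the 10:16 crop keeps the full height 4988 and trims width to 4988 × 10/16 = 3117.50 px.
Left offset = (4864 − 3117.50)/2 = 873.25 px; top offset = 0.
Lower-right is two-thirds across and two-thirds down within the crop:
x = 873.25 + 2 × 3117.50/3 ≈ 2952; y = 0.00 + 2 × 4988.00/3 ≈ 3325.

x = 2952 px, y = 3325 px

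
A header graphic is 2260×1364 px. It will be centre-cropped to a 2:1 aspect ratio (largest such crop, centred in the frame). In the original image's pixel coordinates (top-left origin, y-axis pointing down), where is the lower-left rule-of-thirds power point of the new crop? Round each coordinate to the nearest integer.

2260/1364 < 2/1, so the 2:1 crop keeps the full width 2260 and trims height to 2260 × 1/2 = 1130.00 px.
Top offset = (1364 − 1130.00)/2 = 117.00 px; left offset = 0.
Lower-left is one-third across and two-thirds down within the crop:
x = 0.00 + 1 × 2260.00/3 ≈ 753; y = 117.00 + 2 × 1130.00/3 ≈ 870.

x = 753 px, y = 870 px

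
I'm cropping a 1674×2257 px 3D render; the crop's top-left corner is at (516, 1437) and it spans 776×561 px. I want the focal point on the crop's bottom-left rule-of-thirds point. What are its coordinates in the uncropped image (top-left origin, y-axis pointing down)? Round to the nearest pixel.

One third of the crop width 776 is 258.67 px.
One third of the crop height 561 is 187.00 px.
The bottom-left point is one-third across and two-thirds down within the crop:
x = 516 + 1 × 258.67 ≈ 775; y = 1437 + 2 × 187.00 ≈ 1811.

(775, 1811)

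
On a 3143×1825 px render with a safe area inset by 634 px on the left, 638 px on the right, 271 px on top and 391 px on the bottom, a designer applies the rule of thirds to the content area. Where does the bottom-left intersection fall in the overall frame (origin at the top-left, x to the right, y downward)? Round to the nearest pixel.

(1258, 1046)

Content width = 3143 − 634 − 638 = 1871 px; content height = 1825 − 271 − 391 = 1163 px.
Bottom-left is one-third across and two-thirds down within the content area.
x = 634 + 1 × 1871/3 = 634 + 623.67 ≈ 1258
y = 271 + 2 × 1163/3 = 271 + 775.33 ≈ 1046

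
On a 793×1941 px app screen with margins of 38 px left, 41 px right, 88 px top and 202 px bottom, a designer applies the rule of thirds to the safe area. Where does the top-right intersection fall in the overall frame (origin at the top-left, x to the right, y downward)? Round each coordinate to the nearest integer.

Content width = 793 − 38 − 41 = 714 px; content height = 1941 − 88 − 202 = 1651 px.
Top-right is two-thirds across and one-third down within the safe area.
x = 38 + 2 × 714/3 = 38 + 476.00 ≈ 514
y = 88 + 1 × 1651/3 = 88 + 550.33 ≈ 638

x = 514 px, y = 638 px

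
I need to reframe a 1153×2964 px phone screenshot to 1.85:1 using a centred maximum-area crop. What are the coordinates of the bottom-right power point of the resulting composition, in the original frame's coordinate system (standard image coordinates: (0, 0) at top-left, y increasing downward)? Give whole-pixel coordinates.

(769, 1586)

1153/2964 < 1.85/1, so the 1.85:1 crop keeps the full width 1153 and trims height to 1153 × 1/1.85 = 623.24 px.
Top offset = (2964 − 623.24)/2 = 1170.38 px; left offset = 0.
Bottom-right is two-thirds across and two-thirds down within the crop:
x = 0.00 + 2 × 1153.00/3 ≈ 769; y = 1170.38 + 2 × 623.24/3 ≈ 1586.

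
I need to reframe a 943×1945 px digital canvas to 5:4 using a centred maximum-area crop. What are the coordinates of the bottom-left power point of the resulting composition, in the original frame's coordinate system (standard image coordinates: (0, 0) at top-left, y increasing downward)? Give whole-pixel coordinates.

943/1945 < 5/4, so the 5:4 crop keeps the full width 943 and trims height to 943 × 4/5 = 754.40 px.
Top offset = (1945 − 754.40)/2 = 595.30 px; left offset = 0.
Bottom-left is one-third across and two-thirds down within the crop:
x = 0.00 + 1 × 943.00/3 ≈ 314; y = 595.30 + 2 × 754.40/3 ≈ 1098.

(314, 1098)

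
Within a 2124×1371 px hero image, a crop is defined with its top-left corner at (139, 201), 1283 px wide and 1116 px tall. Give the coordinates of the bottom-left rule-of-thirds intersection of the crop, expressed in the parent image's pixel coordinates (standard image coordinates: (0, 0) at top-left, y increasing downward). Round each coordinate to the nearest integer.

One third of the crop width 1283 is 427.67 px.
One third of the crop height 1116 is 372.00 px.
The bottom-left point is one-third across and two-thirds down within the crop:
x = 139 + 1 × 427.67 ≈ 567; y = 201 + 2 × 372.00 ≈ 945.

(567, 945)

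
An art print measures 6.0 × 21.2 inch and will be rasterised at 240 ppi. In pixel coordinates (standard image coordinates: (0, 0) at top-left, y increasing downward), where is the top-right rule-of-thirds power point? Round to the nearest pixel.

In pixels the canvas is 6.0 × 240 = 1440 wide and 21.2 × 240 = 5088 tall.
The top-right point is two-thirds across and one-third down:
x = 2 × 1440/3 ≈ 960; y = 1 × 5088/3 ≈ 1696.

(960, 1696)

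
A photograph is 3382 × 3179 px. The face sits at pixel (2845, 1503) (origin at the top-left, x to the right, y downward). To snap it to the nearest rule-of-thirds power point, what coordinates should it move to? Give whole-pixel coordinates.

Third lines: x ∈ {1127, 2255}, y ∈ {1060, 2119}.
2845 is closer to x = 2255; 1503 is closer to y = 1060.
So the nearest intersection is the upper-right power point.

x = 2255 px, y = 1060 px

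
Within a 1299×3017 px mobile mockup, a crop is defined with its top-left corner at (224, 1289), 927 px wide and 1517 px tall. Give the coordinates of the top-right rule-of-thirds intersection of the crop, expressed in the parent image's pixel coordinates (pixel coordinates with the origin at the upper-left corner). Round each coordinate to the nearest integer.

x = 842 px, y = 1795 px

One third of the crop width 927 is 309.00 px.
One third of the crop height 1517 is 505.67 px.
The top-right point is two-thirds across and one-third down within the crop:
x = 224 + 2 × 309.00 ≈ 842; y = 1289 + 1 × 505.67 ≈ 1795.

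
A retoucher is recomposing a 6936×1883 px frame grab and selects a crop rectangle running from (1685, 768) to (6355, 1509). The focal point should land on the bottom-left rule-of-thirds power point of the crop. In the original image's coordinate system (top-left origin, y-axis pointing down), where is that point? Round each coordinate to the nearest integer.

Crop width = 6355 − 1685 = 4670 px; one third is 1556.67 px.
Crop height = 1509 − 768 = 741 px; one third is 247.00 px.
The bottom-left point is one-third across and two-thirds down within the crop:
x = 1685 + 1 × 1556.67 ≈ 3242; y = 768 + 2 × 247.00 ≈ 1262.

x = 3242 px, y = 1262 px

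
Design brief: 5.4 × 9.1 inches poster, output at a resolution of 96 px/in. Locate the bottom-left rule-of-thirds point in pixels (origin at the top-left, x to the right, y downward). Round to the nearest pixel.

(173, 582)

In pixels the canvas is 5.4 × 96 = 518.4 wide and 9.1 × 96 = 873.6 tall.
The bottom-left point is one-third across and two-thirds down:
x = 1 × 518.4/3 ≈ 173; y = 2 × 873.6/3 ≈ 582.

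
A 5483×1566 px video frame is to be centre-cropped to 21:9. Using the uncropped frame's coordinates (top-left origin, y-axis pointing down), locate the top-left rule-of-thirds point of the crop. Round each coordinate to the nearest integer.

x = 2133 px, y = 522 px

5483/1566 > 21/9, so the 21:9 crop keeps the full height 1566 and trims width to 1566 × 21/9 = 3654.00 px.
Left offset = (5483 − 3654.00)/2 = 914.50 px; top offset = 0.
Top-left is one-third across and one-third down within the crop:
x = 914.50 + 1 × 3654.00/3 ≈ 2133; y = 0.00 + 1 × 1566.00/3 ≈ 522.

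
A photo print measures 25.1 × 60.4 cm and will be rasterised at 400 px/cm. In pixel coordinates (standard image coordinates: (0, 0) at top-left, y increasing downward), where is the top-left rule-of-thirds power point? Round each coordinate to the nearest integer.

x = 3347 px, y = 8053 px

In pixels the canvas is 25.1 × 400 = 10040 wide and 60.4 × 400 = 24160 tall.
The top-left point is one-third across and one-third down:
x = 1 × 10040/3 ≈ 3347; y = 1 × 24160/3 ≈ 8053.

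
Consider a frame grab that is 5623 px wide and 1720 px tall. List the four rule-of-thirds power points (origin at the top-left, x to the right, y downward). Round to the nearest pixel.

(1874, 573), (3749, 573), (1874, 1147), (3749, 1147)

One third of 5623 is 1874.33; one third of 1720 is 573.33.
Vertical third lines at x = 1874 and x = 3749; horizontal third lines at y = 573 and y = 1147.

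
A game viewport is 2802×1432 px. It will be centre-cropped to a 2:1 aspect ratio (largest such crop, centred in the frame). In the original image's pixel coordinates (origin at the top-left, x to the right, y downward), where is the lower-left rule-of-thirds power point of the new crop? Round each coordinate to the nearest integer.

2802/1432 < 2/1, so the 2:1 crop keeps the full width 2802 and trims height to 2802 × 1/2 = 1401.00 px.
Top offset = (1432 − 1401.00)/2 = 15.50 px; left offset = 0.
Lower-left is one-third across and two-thirds down within the crop:
x = 0.00 + 1 × 2802.00/3 ≈ 934; y = 15.50 + 2 × 1401.00/3 ≈ 950.

x = 934 px, y = 950 px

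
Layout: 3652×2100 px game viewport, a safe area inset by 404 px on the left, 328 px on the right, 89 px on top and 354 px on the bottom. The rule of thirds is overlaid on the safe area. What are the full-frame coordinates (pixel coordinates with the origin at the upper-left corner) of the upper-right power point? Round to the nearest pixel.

Content width = 3652 − 404 − 328 = 2920 px; content height = 2100 − 89 − 354 = 1657 px.
Upper-right is two-thirds across and one-third down within the safe area.
x = 404 + 2 × 2920/3 = 404 + 1946.67 ≈ 2351
y = 89 + 1 × 1657/3 = 89 + 552.33 ≈ 641

(2351, 641)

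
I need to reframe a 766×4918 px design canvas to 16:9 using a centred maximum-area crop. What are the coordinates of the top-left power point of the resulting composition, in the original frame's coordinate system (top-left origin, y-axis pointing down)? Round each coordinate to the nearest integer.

766/4918 < 16/9, so the 16:9 crop keeps the full width 766 and trims height to 766 × 9/16 = 430.88 px.
Top offset = (4918 − 430.88)/2 = 2243.56 px; left offset = 0.
Top-left is one-third across and one-third down within the crop:
x = 0.00 + 1 × 766.00/3 ≈ 255; y = 2243.56 + 1 × 430.88/3 ≈ 2387.

(255, 2387)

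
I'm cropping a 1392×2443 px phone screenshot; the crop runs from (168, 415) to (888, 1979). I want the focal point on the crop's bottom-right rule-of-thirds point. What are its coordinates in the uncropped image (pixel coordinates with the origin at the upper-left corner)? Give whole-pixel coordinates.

x = 648 px, y = 1458 px

Crop width = 888 − 168 = 720 px; one third is 240.00 px.
Crop height = 1979 − 415 = 1564 px; one third is 521.33 px.
The bottom-right point is two-thirds across and two-thirds down within the crop:
x = 168 + 2 × 240.00 ≈ 648; y = 415 + 2 × 521.33 ≈ 1458.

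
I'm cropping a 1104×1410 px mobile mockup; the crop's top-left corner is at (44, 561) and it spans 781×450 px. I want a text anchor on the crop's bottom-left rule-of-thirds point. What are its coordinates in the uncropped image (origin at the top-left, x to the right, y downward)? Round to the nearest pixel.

One third of the crop width 781 is 260.33 px.
One third of the crop height 450 is 150.00 px.
The bottom-left point is one-third across and two-thirds down within the crop:
x = 44 + 1 × 260.33 ≈ 304; y = 561 + 2 × 150.00 ≈ 861.

(304, 861)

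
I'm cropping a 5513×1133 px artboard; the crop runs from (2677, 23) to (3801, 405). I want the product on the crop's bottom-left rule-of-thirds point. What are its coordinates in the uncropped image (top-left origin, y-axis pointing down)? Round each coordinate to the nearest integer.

Crop width = 3801 − 2677 = 1124 px; one third is 374.67 px.
Crop height = 405 − 23 = 382 px; one third is 127.33 px.
The bottom-left point is one-third across and two-thirds down within the crop:
x = 2677 + 1 × 374.67 ≈ 3052; y = 23 + 2 × 127.33 ≈ 278.

x = 3052 px, y = 278 px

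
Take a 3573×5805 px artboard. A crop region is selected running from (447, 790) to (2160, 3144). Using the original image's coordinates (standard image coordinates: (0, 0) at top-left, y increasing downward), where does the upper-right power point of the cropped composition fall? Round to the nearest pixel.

x = 1589 px, y = 1575 px

Crop width = 2160 − 447 = 1713 px; one third is 571.00 px.
Crop height = 3144 − 790 = 2354 px; one third is 784.67 px.
The upper-right point is two-thirds across and one-third down within the crop:
x = 447 + 2 × 571.00 ≈ 1589; y = 790 + 1 × 784.67 ≈ 1575.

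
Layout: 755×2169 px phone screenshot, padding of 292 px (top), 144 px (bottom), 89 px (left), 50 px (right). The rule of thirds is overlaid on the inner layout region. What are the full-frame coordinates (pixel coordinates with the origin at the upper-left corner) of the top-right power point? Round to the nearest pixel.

Content width = 755 − 89 − 50 = 616 px; content height = 2169 − 292 − 144 = 1733 px.
Top-right is two-thirds across and one-third down within the inner layout region.
x = 89 + 2 × 616/3 = 89 + 410.67 ≈ 500
y = 292 + 1 × 1733/3 = 292 + 577.67 ≈ 870

(500, 870)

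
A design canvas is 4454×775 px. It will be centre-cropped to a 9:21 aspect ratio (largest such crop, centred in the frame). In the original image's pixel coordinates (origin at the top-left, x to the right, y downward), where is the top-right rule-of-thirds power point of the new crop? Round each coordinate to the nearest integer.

4454/775 > 9/21, so the 9:21 crop keeps the full height 775 and trims width to 775 × 9/21 = 332.14 px.
Left offset = (4454 − 332.14)/2 = 2060.93 px; top offset = 0.
Top-right is two-thirds across and one-third down within the crop:
x = 2060.93 + 2 × 332.14/3 ≈ 2282; y = 0.00 + 1 × 775.00/3 ≈ 258.

x = 2282 px, y = 258 px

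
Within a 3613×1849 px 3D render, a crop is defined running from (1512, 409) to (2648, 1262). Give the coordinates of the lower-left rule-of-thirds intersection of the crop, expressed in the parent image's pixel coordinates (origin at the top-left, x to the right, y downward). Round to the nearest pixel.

(1891, 978)

Crop width = 2648 − 1512 = 1136 px; one third is 378.67 px.
Crop height = 1262 − 409 = 853 px; one third is 284.33 px.
The lower-left point is one-third across and two-thirds down within the crop:
x = 1512 + 1 × 378.67 ≈ 1891; y = 409 + 2 × 284.33 ≈ 978.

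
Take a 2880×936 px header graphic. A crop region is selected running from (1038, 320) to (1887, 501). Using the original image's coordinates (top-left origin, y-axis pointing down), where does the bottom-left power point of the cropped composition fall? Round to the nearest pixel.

Crop width = 1887 − 1038 = 849 px; one third is 283.00 px.
Crop height = 501 − 320 = 181 px; one third is 60.33 px.
The bottom-left point is one-third across and two-thirds down within the crop:
x = 1038 + 1 × 283.00 ≈ 1321; y = 320 + 2 × 60.33 ≈ 441.

(1321, 441)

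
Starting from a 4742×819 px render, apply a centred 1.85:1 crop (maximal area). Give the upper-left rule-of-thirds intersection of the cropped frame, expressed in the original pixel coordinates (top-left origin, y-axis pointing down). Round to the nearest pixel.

4742/819 > 1.85/1, so the 1.85:1 crop keeps the full height 819 and trims width to 819 × 1.85/1 = 1515.15 px.
Left offset = (4742 − 1515.15)/2 = 1613.42 px; top offset = 0.
Upper-left is one-third across and one-third down within the crop:
x = 1613.42 + 1 × 1515.15/3 ≈ 2118; y = 0.00 + 1 × 819.00/3 ≈ 273.

x = 2118 px, y = 273 px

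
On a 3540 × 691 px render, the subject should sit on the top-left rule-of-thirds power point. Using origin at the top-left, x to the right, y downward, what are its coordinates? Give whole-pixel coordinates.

The top-left point sits one-third of the way across and one-third of the way down.
x = 1 × 3540/3 ≈ 1180; y = 1 × 691/3 ≈ 230.

(1180, 230)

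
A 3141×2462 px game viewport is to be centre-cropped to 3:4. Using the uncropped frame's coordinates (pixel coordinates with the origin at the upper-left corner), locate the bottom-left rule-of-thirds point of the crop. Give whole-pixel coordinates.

(1263, 1641)

3141/2462 > 3/4, so the 3:4 crop keeps the full height 2462 and trims width to 2462 × 3/4 = 1846.50 px.
Left offset = (3141 − 1846.50)/2 = 647.25 px; top offset = 0.
Bottom-left is one-third across and two-thirds down within the crop:
x = 647.25 + 1 × 1846.50/3 ≈ 1263; y = 0.00 + 2 × 2462.00/3 ≈ 1641.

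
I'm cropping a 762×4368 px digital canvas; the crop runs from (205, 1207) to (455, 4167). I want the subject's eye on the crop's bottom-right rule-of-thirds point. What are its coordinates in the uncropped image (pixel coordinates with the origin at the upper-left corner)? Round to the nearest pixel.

(372, 3180)

Crop width = 455 − 205 = 250 px; one third is 83.33 px.
Crop height = 4167 − 1207 = 2960 px; one third is 986.67 px.
The bottom-right point is two-thirds across and two-thirds down within the crop:
x = 205 + 2 × 83.33 ≈ 372; y = 1207 + 2 × 986.67 ≈ 3180.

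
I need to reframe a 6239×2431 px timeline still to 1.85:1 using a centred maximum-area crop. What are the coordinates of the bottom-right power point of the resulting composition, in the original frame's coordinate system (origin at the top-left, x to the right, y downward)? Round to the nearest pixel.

x = 3869 px, y = 1621 px

6239/2431 > 1.85/1, so the 1.85:1 crop keeps the full height 2431 and trims width to 2431 × 1.85/1 = 4497.35 px.
Left offset = (6239 − 4497.35)/2 = 870.82 px; top offset = 0.
Bottom-right is two-thirds across and two-thirds down within the crop:
x = 870.82 + 2 × 4497.35/3 ≈ 3869; y = 0.00 + 2 × 2431.00/3 ≈ 1621.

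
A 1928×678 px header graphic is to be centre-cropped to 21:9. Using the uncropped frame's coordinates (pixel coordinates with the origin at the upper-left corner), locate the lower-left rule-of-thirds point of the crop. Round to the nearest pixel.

1928/678 > 21/9, so the 21:9 crop keeps the full height 678 and trims width to 678 × 21/9 = 1582.00 px.
Left offset = (1928 − 1582.00)/2 = 173.00 px; top offset = 0.
Lower-left is one-third across and two-thirds down within the crop:
x = 173.00 + 1 × 1582.00/3 ≈ 700; y = 0.00 + 2 × 678.00/3 ≈ 452.

x = 700 px, y = 452 px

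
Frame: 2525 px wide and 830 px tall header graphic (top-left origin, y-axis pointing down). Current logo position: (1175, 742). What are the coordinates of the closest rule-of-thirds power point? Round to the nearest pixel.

Third lines: x ∈ {842, 1683}, y ∈ {277, 553}.
1175 is closer to x = 842; 742 is closer to y = 553.
So the nearest intersection is the lower-left power point.

x = 842 px, y = 553 px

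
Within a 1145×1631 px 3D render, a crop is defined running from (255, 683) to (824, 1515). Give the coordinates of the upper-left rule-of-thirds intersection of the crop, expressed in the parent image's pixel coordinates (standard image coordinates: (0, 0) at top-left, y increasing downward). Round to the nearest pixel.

Crop width = 824 − 255 = 569 px; one third is 189.67 px.
Crop height = 1515 − 683 = 832 px; one third is 277.33 px.
The upper-left point is one-third across and one-third down within the crop:
x = 255 + 1 × 189.67 ≈ 445; y = 683 + 1 × 277.33 ≈ 960.

(445, 960)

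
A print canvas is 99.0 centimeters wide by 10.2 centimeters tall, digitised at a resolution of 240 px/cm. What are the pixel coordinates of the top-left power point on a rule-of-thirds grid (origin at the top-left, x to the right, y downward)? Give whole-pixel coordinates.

In pixels the canvas is 99.0 × 240 = 23760 wide and 10.2 × 240 = 2448 tall.
The top-left point is one-third across and one-third down:
x = 1 × 23760/3 ≈ 7920; y = 1 × 2448/3 ≈ 816.

(7920, 816)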